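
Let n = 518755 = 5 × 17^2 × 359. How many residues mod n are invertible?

389504

φ(518755) = 518755 · (1 − 1/5) · (1 − 1/17) · (1 − 1/359)
       = 518755 · 22912/30515 = 389504.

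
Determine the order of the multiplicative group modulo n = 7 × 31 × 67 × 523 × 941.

φ(7155267077) = 7155267077 · (1 − 1/7) · (1 − 1/31) · (1 − 1/67) · (1 − 1/523) · (1 − 1/941)
       = 7155267077 · 5829278400/7155267077 = 5829278400.

5829278400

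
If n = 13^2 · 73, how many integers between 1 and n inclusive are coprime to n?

φ(12337) = 12337 · (1 − 1/13) · (1 − 1/73)
       = 12337 · 864/949 = 11232.

11232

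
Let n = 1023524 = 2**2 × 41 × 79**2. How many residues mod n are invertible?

492960

φ(1023524) = 1023524 · (1 − 1/2) · (1 − 1/41) · (1 − 1/79)
       = 1023524 · 3120/6478 = 492960.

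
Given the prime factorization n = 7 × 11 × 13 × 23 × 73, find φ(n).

φ(7) = 7 − 1 = 6.
φ(11) = 11 − 1 = 10.
φ(13) = 13 − 1 = 12.
φ(23) = 23 − 1 = 22.
φ(73) = 73 − 1 = 72.
Multiply: 6 · 10 · 12 · 22 · 72 = 1140480.

1140480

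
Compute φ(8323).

6720

Prime factorization: 8323 = 7 * 29 * 41.
φ(8323) = 8323 · (1 − 1/7) · (1 − 1/29) · (1 − 1/41)
       = 8323 · 6720/8323 = 6720.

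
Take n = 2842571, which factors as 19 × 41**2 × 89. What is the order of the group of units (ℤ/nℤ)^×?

φ(19) = 19 − 1 = 18.
φ(41^2) = 41^1·(41−1) = 41·40 = 1640.
φ(89) = 89 − 1 = 88.
Multiply: 18 · 1640 · 88 = 2597760.

2597760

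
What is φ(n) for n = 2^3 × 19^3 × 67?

φ(3676424) = 3676424 · (1 − 1/2) · (1 − 1/19) · (1 − 1/67)
       = 3676424 · 1188/2546 = 1715472.

1715472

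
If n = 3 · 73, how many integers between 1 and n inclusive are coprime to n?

φ(219) = 219 · (1 − 1/3) · (1 − 1/73)
       = 219 · 144/219 = 144.

144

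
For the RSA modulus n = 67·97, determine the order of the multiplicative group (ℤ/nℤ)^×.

φ(pq) = (p−1)(q−1) = 66 · 96 = 6336.

6336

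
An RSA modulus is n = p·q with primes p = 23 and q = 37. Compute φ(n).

φ(23) = 23 − 1 = 22.
φ(37) = 37 − 1 = 36.
Multiply: 22 · 36 = 792.

792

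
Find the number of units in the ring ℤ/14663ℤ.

12600

First factor: 14663 = 11 * 31 * 43.
φ(14663) = 14663 · (1 − 1/11) · (1 − 1/31) · (1 − 1/43)
       = 14663 · 12600/14663 = 12600.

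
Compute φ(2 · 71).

φ(2) = 2 − 1 = 1.
φ(71) = 71 − 1 = 70.
Multiply: 1 · 70 = 70.

70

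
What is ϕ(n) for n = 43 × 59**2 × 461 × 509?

33585424320

φ(35122966267) = 35122966267 · (1 − 1/43) · (1 − 1/59) · (1 − 1/461) · (1 − 1/509)
       = 35122966267 · 569244480/595304513 = 33585424320.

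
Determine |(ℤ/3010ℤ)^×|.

1008

Factor 3010: 3010 = 2 * 5 * 7 * 43.
φ(2) = 2 − 1 = 1.
φ(5) = 5 − 1 = 4.
φ(7) = 7 − 1 = 6.
φ(43) = 43 − 1 = 42.
Since φ is multiplicative, φ(3010) = 1 · 4 · 6 · 42 = 1008.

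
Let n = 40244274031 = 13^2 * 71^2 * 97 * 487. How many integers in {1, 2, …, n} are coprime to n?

φ(13^2) = 13^1·(13−1) = 13·12 = 156.
φ(71^2) = 71^1·(71−1) = 71·70 = 4970.
φ(97) = 97 − 1 = 96.
φ(487) = 487 − 1 = 486.
Multiply: 156 · 4970 · 96 · 486 = 36173329920.

36173329920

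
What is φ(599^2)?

358202

φ(599^2) = 599^1·(599−1) = 599·598 = 358202.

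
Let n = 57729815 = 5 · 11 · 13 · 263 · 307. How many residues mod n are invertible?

38482560

φ(57729815) = 57729815 · (1 − 1/5) · (1 − 1/11) · (1 − 1/13) · (1 − 1/263) · (1 − 1/307)
       = 57729815 · 38482560/57729815 = 38482560.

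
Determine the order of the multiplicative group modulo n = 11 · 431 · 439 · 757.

1423850400

φ(11) = 11 − 1 = 10.
φ(431) = 431 − 1 = 430.
φ(439) = 439 − 1 = 438.
φ(757) = 757 − 1 = 756.
Multiply: 10 · 430 · 438 · 756 = 1423850400.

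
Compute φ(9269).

9269 = 13 × 23 × 31.
φ(13) = 13 − 1 = 12.
φ(23) = 23 − 1 = 22.
φ(31) = 31 − 1 = 30.
φ(9269) = 12 × 22 × 30 = 7920.

7920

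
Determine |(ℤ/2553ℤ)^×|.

Factor 2553: 2553 = 3 · 23 · 37.
φ(2553) = 2553 · (1 − 1/3) · (1 − 1/23) · (1 − 1/37)
       = 2553 · 1584/2553 = 1584.

1584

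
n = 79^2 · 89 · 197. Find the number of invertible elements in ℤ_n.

106282176

φ(109423453) = 109423453 · (1 − 1/79) · (1 − 1/89) · (1 − 1/197)
       = 109423453 · 1345344/1385107 = 106282176.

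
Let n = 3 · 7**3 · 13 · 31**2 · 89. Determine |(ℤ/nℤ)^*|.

577463040

φ(1144121433) = 1144121433 · (1 − 1/3) · (1 − 1/7) · (1 − 1/13) · (1 − 1/31) · (1 − 1/89)
       = 1144121433 · 380160/753207 = 577463040.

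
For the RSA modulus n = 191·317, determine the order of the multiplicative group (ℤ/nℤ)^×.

60040

φ(191) = 191 − 1 = 190.
φ(317) = 317 − 1 = 316.
Multiply: 190 · 316 = 60040.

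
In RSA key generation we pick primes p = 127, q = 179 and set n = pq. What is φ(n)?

22428

φ(127) = 127 − 1 = 126.
φ(179) = 179 − 1 = 178.
Since φ is multiplicative, φ(22733) = 126 · 178 = 22428.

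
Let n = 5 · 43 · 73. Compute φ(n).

φ(15695) = 15695 · (1 − 1/5) · (1 − 1/43) · (1 − 1/73)
       = 15695 · 12096/15695 = 12096.

12096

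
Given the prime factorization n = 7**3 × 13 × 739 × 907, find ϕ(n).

2358919584

φ(2988747307) = 2988747307 · (1 − 1/7) · (1 − 1/13) · (1 − 1/739) · (1 − 1/907)
       = 2988747307 · 48141216/60994843 = 2358919584.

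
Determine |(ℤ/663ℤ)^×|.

384

Prime factorization: 663 = 3 · 13 · 17.
φ(663) = 663 · (1 − 1/3) · (1 − 1/13) · (1 − 1/17)
       = 663 · 384/663 = 384.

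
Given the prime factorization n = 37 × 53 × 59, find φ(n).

108576

φ(37) = 37 − 1 = 36.
φ(53) = 53 − 1 = 52.
φ(59) = 59 − 1 = 58.
Since φ is multiplicative, φ(115699) = 36 · 52 · 58 = 108576.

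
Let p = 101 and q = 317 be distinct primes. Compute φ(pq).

For distinct primes, φ(pq) = (p−1)(q−1) = 100 × 316 = 31600.

31600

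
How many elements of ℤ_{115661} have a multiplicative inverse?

Prime factorization: 115661 = 7 · 13 · 31 · 41.
φ(115661) = 115661 · (1 − 1/7) · (1 − 1/13) · (1 − 1/31) · (1 − 1/41)
       = 115661 · 86400/115661 = 86400.

86400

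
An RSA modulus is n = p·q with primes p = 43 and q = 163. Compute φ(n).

φ(n) = (p − 1)(q − 1) = (43−1)(163−1) = 42·162 = 6804.

6804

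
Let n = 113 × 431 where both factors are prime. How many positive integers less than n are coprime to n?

φ(n) = (p − 1)(q − 1) = (113−1)(431−1) = 112·430 = 48160.

48160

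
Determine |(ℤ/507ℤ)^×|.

312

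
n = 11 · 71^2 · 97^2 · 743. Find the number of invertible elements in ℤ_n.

343402348800

φ(11) = 11 − 1 = 10.
φ(71^2) = 71^2 − 71^1 = 5041 − 71 = 4970.
φ(97^2) = 97^1·(97−1) = 97·96 = 9312.
φ(743) = 743 − 1 = 742.
φ(387651675037) = 10 × 4970 × 9312 × 742 = 343402348800.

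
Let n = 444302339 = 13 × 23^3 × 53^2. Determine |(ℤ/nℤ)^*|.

384891936

φ(13) = 13 − 1 = 12.
φ(23^3) = 23^2·(23−1) = 529·22 = 11638.
φ(53^2) = 53^1·(53−1) = 53·52 = 2756.
Since φ is multiplicative, φ(444302339) = 12 · 11638 · 2756 = 384891936.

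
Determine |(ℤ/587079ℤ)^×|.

587079 = 3^2 × 37 × 41 × 43.
φ(587079) = 587079 · (1 − 1/3) · (1 − 1/37) · (1 − 1/41) · (1 − 1/43)
       = 587079 · 120960/195693 = 362880.

362880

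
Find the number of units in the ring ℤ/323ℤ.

Factor 323: 323 = 17 · 19.
φ(17) = 17 − 1 = 16.
φ(19) = 19 − 1 = 18.
Since φ is multiplicative, φ(323) = 16 · 18 = 288.

288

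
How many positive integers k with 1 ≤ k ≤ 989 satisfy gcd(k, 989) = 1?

924

989 = 23 * 43.
φ(23) = 23 − 1 = 22.
φ(43) = 43 − 1 = 42.
φ(989) = 22 × 42 = 924.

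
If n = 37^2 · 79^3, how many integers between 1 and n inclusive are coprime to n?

φ(37^2) = 37^1·(37−1) = 37·36 = 1332.
φ(79^3) = 79^2·(79−1) = 6241·78 = 486798.
φ(674970391) = 1332 × 486798 = 648414936.

648414936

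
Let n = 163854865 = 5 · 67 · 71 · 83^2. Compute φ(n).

125774880

φ(5) = 5 − 1 = 4.
φ(67) = 67 − 1 = 66.
φ(71) = 71 − 1 = 70.
φ(83^2) = 83^1·(83−1) = 83·82 = 6806.
Multiply: 4 · 66 · 70 · 6806 = 125774880.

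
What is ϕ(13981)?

Factor 13981: 13981 = 11 * 31 * 41.
φ(11) = 11 − 1 = 10.
φ(31) = 31 − 1 = 30.
φ(41) = 41 − 1 = 40.
φ(13981) = 10 × 30 × 40 = 12000.

12000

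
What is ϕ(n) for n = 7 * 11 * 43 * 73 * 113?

20321280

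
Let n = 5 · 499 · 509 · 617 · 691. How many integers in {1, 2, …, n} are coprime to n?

430113277440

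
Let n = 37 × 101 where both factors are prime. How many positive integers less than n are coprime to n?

For distinct primes, φ(pq) = (p−1)(q−1) = 36 × 100 = 3600.

3600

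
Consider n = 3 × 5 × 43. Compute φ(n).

336

φ(645) = 645 · (1 − 1/3) · (1 − 1/5) · (1 − 1/43)
       = 645 · 336/645 = 336.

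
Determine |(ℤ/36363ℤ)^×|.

21120

Factor 36363: 36363 = 3 · 17 · 23 · 31.
φ(36363) = 36363 · (1 − 1/3) · (1 − 1/17) · (1 − 1/23) · (1 − 1/31)
       = 36363 · 21120/36363 = 21120.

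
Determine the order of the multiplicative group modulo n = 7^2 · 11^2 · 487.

φ(7^2) = 7^2 − 7^1 = 49 − 7 = 42.
φ(11^2) = 11^2 − 11^1 = 121 − 11 = 110.
φ(487) = 487 − 1 = 486.
Multiply: 42 · 110 · 486 = 2245320.

2245320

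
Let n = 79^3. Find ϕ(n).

486798

φ(493039) = 493039 · (1 − 1/79)
       = 493039 · 78/79 = 486798.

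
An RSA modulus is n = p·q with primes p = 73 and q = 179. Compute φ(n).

φ(pq) = (p−1)(q−1) = 72 · 178 = 12816.

12816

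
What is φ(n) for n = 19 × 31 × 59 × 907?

28375920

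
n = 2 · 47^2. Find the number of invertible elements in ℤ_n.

2162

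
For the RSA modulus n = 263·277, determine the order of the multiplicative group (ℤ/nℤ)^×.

φ(263) = 263 − 1 = 262.
φ(277) = 277 − 1 = 276.
φ(72851) = 262 × 276 = 72312.

72312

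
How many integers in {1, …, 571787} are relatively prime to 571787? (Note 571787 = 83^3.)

φ(571787) = 571787 · (1 − 1/83)
       = 571787 · 82/83 = 564898.

564898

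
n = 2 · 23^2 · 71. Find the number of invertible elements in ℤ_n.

35420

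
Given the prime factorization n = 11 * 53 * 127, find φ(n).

65520

φ(11) = 11 − 1 = 10.
φ(53) = 53 − 1 = 52.
φ(127) = 127 − 1 = 126.
Since φ is multiplicative, φ(74041) = 10 · 52 · 126 = 65520.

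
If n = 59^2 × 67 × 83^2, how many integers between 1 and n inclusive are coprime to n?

φ(59^2) = 59^2 − 59^1 = 3481 − 59 = 3422.
φ(67) = 67 − 1 = 66.
φ(83^2) = 83^1·(83−1) = 83·82 = 6806.
Multiply: 3422 · 66 · 6806 = 1537148712.

1537148712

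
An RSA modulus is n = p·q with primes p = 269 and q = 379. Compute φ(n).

101304

φ(269) = 269 − 1 = 268.
φ(379) = 379 − 1 = 378.
φ(101951) = 268 × 378 = 101304.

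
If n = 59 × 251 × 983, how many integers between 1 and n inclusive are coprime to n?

14239000

φ(59) = 59 − 1 = 58.
φ(251) = 251 − 1 = 250.
φ(983) = 983 − 1 = 982.
φ(14557247) = 58 × 250 × 982 = 14239000.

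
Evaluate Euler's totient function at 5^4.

500

φ(625) = 625 · (1 − 1/5)
       = 625 · 4/5 = 500.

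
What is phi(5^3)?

φ(5^3) = 5^2·(5−1) = 25·4 = 100.

100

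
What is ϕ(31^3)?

φ(29791) = 29791 · (1 − 1/31)
       = 29791 · 30/31 = 28830.

28830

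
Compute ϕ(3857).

3024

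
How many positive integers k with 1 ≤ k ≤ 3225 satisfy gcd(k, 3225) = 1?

1680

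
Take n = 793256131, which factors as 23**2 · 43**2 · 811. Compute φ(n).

φ(793256131) = 793256131 · (1 − 1/23) · (1 − 1/43) · (1 − 1/811)
       = 793256131 · 748440/802079 = 740207160.

740207160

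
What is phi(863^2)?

743906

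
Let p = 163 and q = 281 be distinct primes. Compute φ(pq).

45360

φ(n) = (p − 1)(q − 1) = (163−1)(281−1) = 162·280 = 45360.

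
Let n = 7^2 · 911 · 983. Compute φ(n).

37532040

φ(43880137) = 43880137 · (1 − 1/7) · (1 − 1/911) · (1 − 1/983)
       = 43880137 · 5361720/6268591 = 37532040.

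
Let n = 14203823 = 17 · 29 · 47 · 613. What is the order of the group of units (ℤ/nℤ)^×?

12612096

φ(14203823) = 14203823 · (1 − 1/17) · (1 − 1/29) · (1 − 1/47) · (1 − 1/613)
       = 14203823 · 12612096/14203823 = 12612096.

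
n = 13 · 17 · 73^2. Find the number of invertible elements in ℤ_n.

1009152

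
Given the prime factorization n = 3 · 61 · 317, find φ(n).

φ(58011) = 58011 · (1 − 1/3) · (1 − 1/61) · (1 − 1/317)
       = 58011 · 37920/58011 = 37920.

37920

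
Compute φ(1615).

1152

Factor 1615: 1615 = 5 · 17 · 19.
φ(1615) = 1615 · (1 − 1/5) · (1 − 1/17) · (1 − 1/19)
       = 1615 · 1152/1615 = 1152.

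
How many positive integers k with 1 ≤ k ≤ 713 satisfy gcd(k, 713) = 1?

713 = 23 * 31.
φ(23) = 23 − 1 = 22.
φ(31) = 31 − 1 = 30.
Multiply: 22 · 30 = 660.

660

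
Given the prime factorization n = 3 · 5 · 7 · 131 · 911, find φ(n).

5678400

φ(12530805) = 12530805 · (1 − 1/3) · (1 − 1/5) · (1 − 1/7) · (1 − 1/131) · (1 − 1/911)
       = 12530805 · 5678400/12530805 = 5678400.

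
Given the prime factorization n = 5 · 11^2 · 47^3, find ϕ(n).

44710160

φ(62812915) = 62812915 · (1 − 1/5) · (1 − 1/11) · (1 − 1/47)
       = 62812915 · 1840/2585 = 44710160.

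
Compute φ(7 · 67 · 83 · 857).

27796032

φ(7) = 7 − 1 = 6.
φ(67) = 67 − 1 = 66.
φ(83) = 83 − 1 = 82.
φ(857) = 857 − 1 = 856.
Since φ is multiplicative, φ(33360439) = 6 · 66 · 82 · 856 = 27796032.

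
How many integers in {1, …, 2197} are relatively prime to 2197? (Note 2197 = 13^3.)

2028

φ(13^3) = 13^3 − 13^2 = 2197 − 169 = 2028.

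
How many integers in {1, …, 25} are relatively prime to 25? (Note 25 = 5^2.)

20

φ(25) = 25 · (1 − 1/5)
       = 25 · 4/5 = 20.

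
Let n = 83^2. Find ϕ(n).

6806

φ(83^2) = 83^2 − 83^1 = 6889 − 83 = 6806.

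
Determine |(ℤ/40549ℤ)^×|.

36960

40549 = 23 * 41 * 43.
φ(40549) = 40549 · (1 − 1/23) · (1 − 1/41) · (1 − 1/43)
       = 40549 · 36960/40549 = 36960.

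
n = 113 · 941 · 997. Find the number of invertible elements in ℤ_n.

104858880

φ(106014001) = 106014001 · (1 − 1/113) · (1 − 1/941) · (1 − 1/997)
       = 106014001 · 104858880/106014001 = 104858880.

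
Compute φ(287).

240

First factor: 287 = 7 * 41.
φ(287) = 287 · (1 − 1/7) · (1 − 1/41)
       = 287 · 240/287 = 240.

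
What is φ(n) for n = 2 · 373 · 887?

φ(661702) = 661702 · (1 − 1/2) · (1 − 1/373) · (1 − 1/887)
       = 661702 · 329592/661702 = 329592.

329592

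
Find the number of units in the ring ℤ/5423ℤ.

4480

5423 = 11 · 17 · 29.
φ(5423) = 5423 · (1 − 1/11) · (1 − 1/17) · (1 − 1/29)
       = 5423 · 4480/5423 = 4480.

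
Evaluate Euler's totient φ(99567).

99567 = 3^2 · 13 · 23 · 37.
φ(99567) = 99567 · (1 − 1/3) · (1 − 1/13) · (1 − 1/23) · (1 − 1/37)
       = 99567 · 19008/33189 = 57024.

57024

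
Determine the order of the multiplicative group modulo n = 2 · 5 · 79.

φ(2) = 2 − 1 = 1.
φ(5) = 5 − 1 = 4.
φ(79) = 79 − 1 = 78.
φ(790) = 1 × 4 × 78 = 312.

312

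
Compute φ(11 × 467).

φ(11) = 11 − 1 = 10.
φ(467) = 467 − 1 = 466.
Since φ is multiplicative, φ(5137) = 10 · 466 = 4660.

4660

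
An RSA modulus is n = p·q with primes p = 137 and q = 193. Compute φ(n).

26112

φ(26441) = 26441 · (1 − 1/137) · (1 − 1/193)
       = 26441 · 26112/26441 = 26112.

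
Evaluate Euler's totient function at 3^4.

φ(81) = 81 · (1 − 1/3)
       = 81 · 2/3 = 54.

54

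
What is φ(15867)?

Prime factorization: 15867 = 3^2 × 41 × 43.
φ(15867) = 15867 · (1 − 1/3) · (1 − 1/41) · (1 − 1/43)
       = 15867 · 3360/5289 = 10080.

10080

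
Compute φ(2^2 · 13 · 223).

5328

φ(11596) = 11596 · (1 − 1/2) · (1 − 1/13) · (1 − 1/223)
       = 11596 · 2664/5798 = 5328.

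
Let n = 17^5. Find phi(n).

1336336

φ(17^5) = 17^4·(17−1) = 83521·16 = 1336336.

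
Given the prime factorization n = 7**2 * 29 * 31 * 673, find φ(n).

23708160

φ(29646323) = 29646323 · (1 − 1/7) · (1 − 1/29) · (1 − 1/31) · (1 − 1/673)
       = 29646323 · 3386880/4235189 = 23708160.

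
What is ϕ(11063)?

Factor 11063: 11063 = 13 * 23 * 37.
φ(11063) = 11063 · (1 − 1/13) · (1 − 1/23) · (1 − 1/37)
       = 11063 · 9504/11063 = 9504.

9504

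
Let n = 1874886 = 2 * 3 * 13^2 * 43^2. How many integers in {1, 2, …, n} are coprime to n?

563472

φ(2) = 2 − 1 = 1.
φ(3) = 3 − 1 = 2.
φ(13^2) = 13^1·(13−1) = 13·12 = 156.
φ(43^2) = 43^1·(43−1) = 43·42 = 1806.
φ(1874886) = 1 × 2 × 156 × 1806 = 563472.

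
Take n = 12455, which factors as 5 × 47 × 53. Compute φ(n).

9568

φ(5) = 5 − 1 = 4.
φ(47) = 47 − 1 = 46.
φ(53) = 53 − 1 = 52.
φ(12455) = 4 × 46 × 52 = 9568.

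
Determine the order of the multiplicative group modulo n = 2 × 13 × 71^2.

59640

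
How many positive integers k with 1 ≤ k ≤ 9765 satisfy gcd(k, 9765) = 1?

4320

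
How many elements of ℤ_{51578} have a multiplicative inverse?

51578 = 2 · 17 · 37 · 41.
φ(51578) = 51578 · (1 − 1/2) · (1 − 1/17) · (1 − 1/37) · (1 − 1/41)
       = 51578 · 23040/51578 = 23040.

23040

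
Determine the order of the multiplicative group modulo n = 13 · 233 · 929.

2583552

φ(2813941) = 2813941 · (1 − 1/13) · (1 − 1/233) · (1 − 1/929)
       = 2813941 · 2583552/2813941 = 2583552.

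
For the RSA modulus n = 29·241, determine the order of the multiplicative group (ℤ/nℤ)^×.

6720

φ(29) = 29 − 1 = 28.
φ(241) = 241 − 1 = 240.
Multiply: 28 · 240 = 6720.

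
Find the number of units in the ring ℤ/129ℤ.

129 = 3 · 43.
φ(3) = 3 − 1 = 2.
φ(43) = 43 − 1 = 42.
φ(129) = 2 × 42 = 84.

84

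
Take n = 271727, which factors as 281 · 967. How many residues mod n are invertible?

270480

φ(281) = 281 − 1 = 280.
φ(967) = 967 − 1 = 966.
Since φ is multiplicative, φ(271727) = 280 · 966 = 270480.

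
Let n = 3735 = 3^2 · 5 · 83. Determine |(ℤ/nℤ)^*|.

1968

φ(3735) = 3735 · (1 − 1/3) · (1 − 1/5) · (1 − 1/83)
       = 3735 · 656/1245 = 1968.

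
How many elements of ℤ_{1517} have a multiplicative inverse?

1440

Prime factorization: 1517 = 37 * 41.
φ(1517) = 1517 · (1 − 1/37) · (1 − 1/41)
       = 1517 · 1440/1517 = 1440.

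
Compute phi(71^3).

φ(357911) = 357911 · (1 − 1/71)
       = 357911 · 70/71 = 352870.

352870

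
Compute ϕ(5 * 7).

24

φ(5) = 5 − 1 = 4.
φ(7) = 7 − 1 = 6.
φ(35) = 4 × 6 = 24.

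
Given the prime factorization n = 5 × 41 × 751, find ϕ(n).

120000

φ(5) = 5 − 1 = 4.
φ(41) = 41 − 1 = 40.
φ(751) = 751 − 1 = 750.
Multiply: 4 · 40 · 750 = 120000.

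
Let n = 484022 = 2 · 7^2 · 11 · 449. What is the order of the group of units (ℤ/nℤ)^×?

φ(2) = 2 − 1 = 1.
φ(7^2) = 7^1·(7−1) = 7·6 = 42.
φ(11) = 11 − 1 = 10.
φ(449) = 449 − 1 = 448.
Multiply: 1 · 42 · 10 · 448 = 188160.

188160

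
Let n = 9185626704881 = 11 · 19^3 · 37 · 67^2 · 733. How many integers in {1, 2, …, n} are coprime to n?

7572024789120

φ(11) = 11 − 1 = 10.
φ(19^3) = 19^3 − 19^2 = 6859 − 361 = 6498.
φ(37) = 37 − 1 = 36.
φ(67^2) = 67^2 − 67^1 = 4489 − 67 = 4422.
φ(733) = 733 − 1 = 732.
Multiply: 10 · 6498 · 36 · 4422 · 732 = 7572024789120.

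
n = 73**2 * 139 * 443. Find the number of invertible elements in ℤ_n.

φ(328143833) = 328143833 · (1 − 1/73) · (1 − 1/139) · (1 − 1/443)
       = 328143833 · 4391712/4495121 = 320594976.

320594976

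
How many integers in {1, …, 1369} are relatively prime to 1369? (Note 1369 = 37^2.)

φ(1369) = 1369 · (1 − 1/37)
       = 1369 · 36/37 = 1332.

1332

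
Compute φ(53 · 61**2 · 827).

157204320

φ(163095151) = 163095151 · (1 − 1/53) · (1 − 1/61) · (1 − 1/827)
       = 163095151 · 2577120/2673691 = 157204320.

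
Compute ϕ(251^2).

62750

φ(63001) = 63001 · (1 − 1/251)
       = 63001 · 250/251 = 62750.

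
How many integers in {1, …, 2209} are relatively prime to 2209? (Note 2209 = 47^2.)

2162

φ(2209) = 2209 · (1 − 1/47)
       = 2209 · 46/47 = 2162.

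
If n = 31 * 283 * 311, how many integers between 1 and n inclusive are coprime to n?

φ(2728403) = 2728403 · (1 − 1/31) · (1 − 1/283) · (1 − 1/311)
       = 2728403 · 2622600/2728403 = 2622600.

2622600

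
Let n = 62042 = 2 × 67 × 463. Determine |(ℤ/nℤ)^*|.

30492

φ(2) = 2 − 1 = 1.
φ(67) = 67 − 1 = 66.
φ(463) = 463 − 1 = 462.
Multiply: 1 · 66 · 462 = 30492.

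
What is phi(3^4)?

54

φ(3^4) = 3^4 − 3^3 = 81 − 27 = 54.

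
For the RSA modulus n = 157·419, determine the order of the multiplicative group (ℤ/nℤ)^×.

For distinct primes, φ(pq) = (p−1)(q−1) = 156 × 418 = 65208.

65208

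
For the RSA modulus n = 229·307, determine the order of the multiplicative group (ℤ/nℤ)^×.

φ(70303) = 70303 · (1 − 1/229) · (1 − 1/307)
       = 70303 · 69768/70303 = 69768.

69768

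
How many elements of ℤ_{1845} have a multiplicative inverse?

960

Prime factorization: 1845 = 3**2 · 5 · 41.
φ(3^2) = 3^2 − 3^1 = 9 − 3 = 6.
φ(5) = 5 − 1 = 4.
φ(41) = 41 − 1 = 40.
Multiply: 6 · 4 · 40 = 960.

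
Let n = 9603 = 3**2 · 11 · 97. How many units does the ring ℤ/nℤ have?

φ(9603) = 9603 · (1 − 1/3) · (1 − 1/11) · (1 − 1/97)
       = 9603 · 1920/3201 = 5760.

5760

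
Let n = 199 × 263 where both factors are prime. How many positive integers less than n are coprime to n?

For distinct primes, φ(pq) = (p−1)(q−1) = 198 × 262 = 51876.

51876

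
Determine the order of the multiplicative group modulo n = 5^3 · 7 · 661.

396000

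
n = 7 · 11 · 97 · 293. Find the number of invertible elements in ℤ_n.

φ(2188417) = 2188417 · (1 − 1/7) · (1 − 1/11) · (1 − 1/97) · (1 − 1/293)
       = 2188417 · 1681920/2188417 = 1681920.

1681920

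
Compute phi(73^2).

5256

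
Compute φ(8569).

8569 = 11 · 19 · 41.
φ(8569) = 8569 · (1 − 1/11) · (1 − 1/19) · (1 − 1/41)
       = 8569 · 7200/8569 = 7200.

7200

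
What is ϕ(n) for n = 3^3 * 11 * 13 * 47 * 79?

7750080

φ(14335893) = 14335893 · (1 − 1/3) · (1 − 1/11) · (1 − 1/13) · (1 − 1/47) · (1 − 1/79)
       = 14335893 · 861120/1592877 = 7750080.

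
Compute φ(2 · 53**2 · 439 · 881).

1062272640

φ(2172812062) = 2172812062 · (1 − 1/2) · (1 − 1/53) · (1 − 1/439) · (1 − 1/881)
       = 2172812062 · 20042880/40996454 = 1062272640.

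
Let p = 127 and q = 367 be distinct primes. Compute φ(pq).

46116

For distinct primes, φ(pq) = (p−1)(q−1) = 126 × 366 = 46116.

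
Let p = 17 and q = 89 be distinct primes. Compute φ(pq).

φ(pq) = (p−1)(q−1) = 16 · 88 = 1408.

1408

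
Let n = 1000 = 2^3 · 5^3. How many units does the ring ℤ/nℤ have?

φ(1000) = 1000 · (1 − 1/2) · (1 − 1/5)
       = 1000 · 4/10 = 400.

400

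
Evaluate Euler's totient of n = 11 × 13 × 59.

φ(11) = 11 − 1 = 10.
φ(13) = 13 − 1 = 12.
φ(59) = 59 − 1 = 58.
φ(8437) = 10 × 12 × 58 = 6960.

6960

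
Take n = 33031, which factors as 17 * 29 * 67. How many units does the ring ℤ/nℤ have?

29568

φ(17) = 17 − 1 = 16.
φ(29) = 29 − 1 = 28.
φ(67) = 67 − 1 = 66.
φ(33031) = 16 × 28 × 66 = 29568.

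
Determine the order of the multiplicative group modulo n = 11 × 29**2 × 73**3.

3115546560

φ(3598796267) = 3598796267 · (1 − 1/11) · (1 − 1/29) · (1 − 1/73)
       = 3598796267 · 20160/23287 = 3115546560.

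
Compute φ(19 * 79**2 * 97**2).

φ(19) = 19 − 1 = 18.
φ(79^2) = 79^2 − 79^1 = 6241 − 79 = 6162.
φ(97^2) = 97^1·(97−1) = 97·96 = 9312.
Multiply: 18 · 6162 · 9312 = 1032849792.

1032849792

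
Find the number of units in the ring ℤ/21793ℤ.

21793 = 19 · 31 · 37.
φ(21793) = 21793 · (1 − 1/19) · (1 − 1/31) · (1 − 1/37)
       = 21793 · 19440/21793 = 19440.

19440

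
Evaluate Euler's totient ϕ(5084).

Prime factorization: 5084 = 2^2 · 31 · 41.
φ(2^2) = 2^2 − 2^1 = 4 − 2 = 2.
φ(31) = 31 − 1 = 30.
φ(41) = 41 − 1 = 40.
φ(5084) = 2 × 30 × 40 = 2400.

2400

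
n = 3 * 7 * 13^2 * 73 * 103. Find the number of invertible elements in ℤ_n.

13747968

φ(26684931) = 26684931 · (1 − 1/3) · (1 − 1/7) · (1 − 1/13) · (1 − 1/73) · (1 − 1/103)
       = 26684931 · 1057536/2052687 = 13747968.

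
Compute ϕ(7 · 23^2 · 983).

2981352

φ(7) = 7 − 1 = 6.
φ(23^2) = 23^2 − 23^1 = 529 − 23 = 506.
φ(983) = 983 − 1 = 982.
Multiply: 6 · 506 · 982 = 2981352.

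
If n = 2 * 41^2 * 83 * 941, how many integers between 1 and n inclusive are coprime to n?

126411200

φ(2) = 2 − 1 = 1.
φ(41^2) = 41^2 − 41^1 = 1681 − 41 = 1640.
φ(83) = 83 − 1 = 82.
φ(941) = 941 − 1 = 940.
φ(262582286) = 1 × 1640 × 82 × 940 = 126411200.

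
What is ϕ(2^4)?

8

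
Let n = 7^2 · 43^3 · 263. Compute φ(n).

φ(7^2) = 7^2 − 7^1 = 49 − 7 = 42.
φ(43^3) = 43^3 − 43^2 = 79507 − 1849 = 77658.
φ(263) = 263 − 1 = 262.
Since φ is multiplicative, φ(1024606709) = 42 · 77658 · 262 = 854548632.

854548632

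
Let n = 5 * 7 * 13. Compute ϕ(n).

288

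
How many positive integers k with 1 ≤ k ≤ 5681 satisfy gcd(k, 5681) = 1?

4752

Prime factorization: 5681 = 13 · 19 · 23.
φ(13) = 13 − 1 = 12.
φ(19) = 19 − 1 = 18.
φ(23) = 23 − 1 = 22.
Since φ is multiplicative, φ(5681) = 12 · 18 · 22 = 4752.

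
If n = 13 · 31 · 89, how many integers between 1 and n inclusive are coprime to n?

31680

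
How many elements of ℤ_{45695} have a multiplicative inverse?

First factor: 45695 = 5 · 13 · 19 · 37.
φ(45695) = 45695 · (1 − 1/5) · (1 − 1/13) · (1 − 1/19) · (1 − 1/37)
       = 45695 · 31104/45695 = 31104.

31104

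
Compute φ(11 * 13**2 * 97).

149760

φ(11) = 11 − 1 = 10.
φ(13^2) = 13^1·(13−1) = 13·12 = 156.
φ(97) = 97 − 1 = 96.
Since φ is multiplicative, φ(180323) = 10 · 156 · 96 = 149760.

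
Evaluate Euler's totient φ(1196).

Factor 1196: 1196 = 2^2 * 13 * 23.
φ(1196) = 1196 · (1 − 1/2) · (1 − 1/13) · (1 − 1/23)
       = 1196 · 264/598 = 528.

528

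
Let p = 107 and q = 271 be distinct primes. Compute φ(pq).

28620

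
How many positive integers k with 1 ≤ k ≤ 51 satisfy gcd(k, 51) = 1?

32

Prime factorization: 51 = 3 × 17.
φ(51) = 51 · (1 − 1/3) · (1 − 1/17)
       = 51 · 32/51 = 32.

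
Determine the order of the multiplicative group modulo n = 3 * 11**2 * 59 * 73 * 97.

φ(3) = 3 − 1 = 2.
φ(11^2) = 11^2 − 11^1 = 121 − 11 = 110.
φ(59) = 59 − 1 = 58.
φ(73) = 73 − 1 = 72.
φ(97) = 97 − 1 = 96.
φ(151653777) = 2 × 110 × 58 × 72 × 96 = 88197120.

88197120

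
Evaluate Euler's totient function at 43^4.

φ(3418801) = 3418801 · (1 − 1/43)
       = 3418801 · 42/43 = 3339294.

3339294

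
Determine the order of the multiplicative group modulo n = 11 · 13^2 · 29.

φ(53911) = 53911 · (1 − 1/11) · (1 − 1/13) · (1 − 1/29)
       = 53911 · 3360/4147 = 43680.

43680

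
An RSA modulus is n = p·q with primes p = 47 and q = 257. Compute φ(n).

11776

φ(12079) = 12079 · (1 − 1/47) · (1 − 1/257)
       = 12079 · 11776/12079 = 11776.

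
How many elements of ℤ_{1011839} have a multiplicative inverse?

887040

1011839 = 23 · 29 · 37 · 41.
φ(23) = 23 − 1 = 22.
φ(29) = 29 − 1 = 28.
φ(37) = 37 − 1 = 36.
φ(41) = 41 − 1 = 40.
Since φ is multiplicative, φ(1011839) = 22 · 28 · 36 · 40 = 887040.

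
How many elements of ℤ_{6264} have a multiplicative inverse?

2016

Factor 6264: 6264 = 2**3 · 3**3 · 29.
φ(6264) = 6264 · (1 − 1/2) · (1 − 1/3) · (1 − 1/29)
       = 6264 · 56/174 = 2016.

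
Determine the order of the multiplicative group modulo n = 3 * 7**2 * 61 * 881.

φ(7899927) = 7899927 · (1 − 1/3) · (1 − 1/7) · (1 − 1/61) · (1 − 1/881)
       = 7899927 · 633600/1128561 = 4435200.

4435200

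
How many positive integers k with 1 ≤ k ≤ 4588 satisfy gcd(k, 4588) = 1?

Prime factorization: 4588 = 2^2 × 31 × 37.
φ(2^2) = 2^2 − 2^1 = 4 − 2 = 2.
φ(31) = 31 − 1 = 30.
φ(37) = 37 − 1 = 36.
Multiply: 2 · 30 · 36 = 2160.

2160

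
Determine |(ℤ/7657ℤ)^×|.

Factor 7657: 7657 = 13 * 19 * 31.
φ(13) = 13 − 1 = 12.
φ(19) = 19 − 1 = 18.
φ(31) = 31 − 1 = 30.
Multiply: 12 · 18 · 30 = 6480.

6480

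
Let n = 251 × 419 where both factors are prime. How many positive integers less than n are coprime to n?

φ(pq) = (p−1)(q−1) = 250 · 418 = 104500.

104500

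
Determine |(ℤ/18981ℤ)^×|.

Prime factorization: 18981 = 3^3 · 19 · 37.
φ(3^3) = 3^3 − 3^2 = 27 − 9 = 18.
φ(19) = 19 − 1 = 18.
φ(37) = 37 − 1 = 36.
φ(18981) = 18 × 18 × 36 = 11664.

11664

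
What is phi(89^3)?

697048

φ(704969) = 704969 · (1 − 1/89)
       = 704969 · 88/89 = 697048.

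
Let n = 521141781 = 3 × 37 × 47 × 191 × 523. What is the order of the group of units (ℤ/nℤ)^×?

328484160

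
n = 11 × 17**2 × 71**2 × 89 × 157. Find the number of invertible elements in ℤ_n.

φ(223922061847) = 223922061847 · (1 − 1/11) · (1 − 1/17) · (1 − 1/71) · (1 − 1/89) · (1 − 1/157)
       = 223922061847 · 153753600/185519521 = 185580595200.

185580595200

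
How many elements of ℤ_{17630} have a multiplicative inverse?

17630 = 2 * 5 * 41 * 43.
φ(2) = 2 − 1 = 1.
φ(5) = 5 − 1 = 4.
φ(41) = 41 − 1 = 40.
φ(43) = 43 − 1 = 42.
Multiply: 1 · 4 · 40 · 42 = 6720.

6720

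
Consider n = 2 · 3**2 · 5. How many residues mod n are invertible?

φ(2) = 2 − 1 = 1.
φ(3^2) = 3^1·(3−1) = 3·2 = 6.
φ(5) = 5 − 1 = 4.
Since φ is multiplicative, φ(90) = 1 · 6 · 4 = 24.

24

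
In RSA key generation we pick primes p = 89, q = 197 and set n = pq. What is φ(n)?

17248

φ(17533) = 17533 · (1 − 1/89) · (1 − 1/197)
       = 17533 · 17248/17533 = 17248.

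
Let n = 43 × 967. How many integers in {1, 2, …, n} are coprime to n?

40572

φ(41581) = 41581 · (1 − 1/43) · (1 − 1/967)
       = 41581 · 40572/41581 = 40572.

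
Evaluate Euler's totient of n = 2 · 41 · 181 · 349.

2505600

φ(2) = 2 − 1 = 1.
φ(41) = 41 − 1 = 40.
φ(181) = 181 − 1 = 180.
φ(349) = 349 − 1 = 348.
Since φ is multiplicative, φ(5179858) = 1 · 40 · 180 · 348 = 2505600.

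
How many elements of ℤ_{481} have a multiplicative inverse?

Factor 481: 481 = 13 · 37.
φ(13) = 13 − 1 = 12.
φ(37) = 37 − 1 = 36.
φ(481) = 12 × 36 = 432.

432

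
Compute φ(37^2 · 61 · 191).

φ(15950219) = 15950219 · (1 − 1/37) · (1 − 1/61) · (1 − 1/191)
       = 15950219 · 410400/431087 = 15184800.

15184800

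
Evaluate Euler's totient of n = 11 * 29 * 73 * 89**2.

157893120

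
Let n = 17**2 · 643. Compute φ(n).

174624

φ(185827) = 185827 · (1 − 1/17) · (1 − 1/643)
       = 185827 · 10272/10931 = 174624.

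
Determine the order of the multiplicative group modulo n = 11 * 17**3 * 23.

φ(11) = 11 − 1 = 10.
φ(17^3) = 17^2·(17−1) = 289·16 = 4624.
φ(23) = 23 − 1 = 22.
φ(1242989) = 10 × 4624 × 22 = 1017280.

1017280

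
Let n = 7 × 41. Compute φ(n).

240

φ(287) = 287 · (1 − 1/7) · (1 − 1/41)
       = 287 · 240/287 = 240.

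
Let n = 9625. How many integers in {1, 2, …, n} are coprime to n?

6000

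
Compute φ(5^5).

φ(3125) = 3125 · (1 − 1/5)
       = 3125 · 4/5 = 2500.

2500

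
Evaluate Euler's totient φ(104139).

Factor 104139: 104139 = 3^3 · 7 · 19 · 29.
φ(3^3) = 3^2·(3−1) = 9·2 = 18.
φ(7) = 7 − 1 = 6.
φ(19) = 19 − 1 = 18.
φ(29) = 29 − 1 = 28.
Multiply: 18 · 6 · 18 · 28 = 54432.

54432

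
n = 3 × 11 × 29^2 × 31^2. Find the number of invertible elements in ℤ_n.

φ(3) = 3 − 1 = 2.
φ(11) = 11 − 1 = 10.
φ(29^2) = 29^2 − 29^1 = 841 − 29 = 812.
φ(31^2) = 31^1·(31−1) = 31·30 = 930.
Multiply: 2 · 10 · 812 · 930 = 15103200.

15103200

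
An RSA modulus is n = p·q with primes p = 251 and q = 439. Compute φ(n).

φ(n) = (p − 1)(q − 1) = (251−1)(439−1) = 250·438 = 109500.

109500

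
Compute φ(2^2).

φ(2^2) = 2^1·(2−1) = 2·1 = 2.

2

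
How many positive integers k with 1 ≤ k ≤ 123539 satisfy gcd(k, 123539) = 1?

104832

123539 = 13**2 · 17 · 43.
φ(123539) = 123539 · (1 − 1/13) · (1 − 1/17) · (1 − 1/43)
       = 123539 · 8064/9503 = 104832.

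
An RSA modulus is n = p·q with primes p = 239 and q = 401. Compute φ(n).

95200

φ(pq) = (p−1)(q−1) = 238 · 400 = 95200.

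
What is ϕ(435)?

435 = 3 · 5 · 29.
φ(3) = 3 − 1 = 2.
φ(5) = 5 − 1 = 4.
φ(29) = 29 − 1 = 28.
Multiply: 2 · 4 · 28 = 224.

224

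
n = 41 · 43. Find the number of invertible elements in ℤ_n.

φ(41) = 41 − 1 = 40.
φ(43) = 43 − 1 = 42.
φ(1763) = 40 × 42 = 1680.

1680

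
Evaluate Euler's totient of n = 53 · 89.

φ(4717) = 4717 · (1 − 1/53) · (1 − 1/89)
       = 4717 · 4576/4717 = 4576.

4576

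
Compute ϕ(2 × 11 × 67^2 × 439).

19368360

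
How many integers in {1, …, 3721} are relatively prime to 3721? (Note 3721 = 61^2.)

3660

φ(61^2) = 61^1·(61−1) = 61·60 = 3660.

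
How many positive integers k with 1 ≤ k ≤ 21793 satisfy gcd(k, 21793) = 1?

First factor: 21793 = 19 × 31 × 37.
φ(21793) = 21793 · (1 − 1/19) · (1 − 1/31) · (1 − 1/37)
       = 21793 · 19440/21793 = 19440.

19440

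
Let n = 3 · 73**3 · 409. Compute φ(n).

313089408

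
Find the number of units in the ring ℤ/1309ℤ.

960

Prime factorization: 1309 = 7 * 11 * 17.
φ(7) = 7 − 1 = 6.
φ(11) = 11 − 1 = 10.
φ(17) = 17 − 1 = 16.
φ(1309) = 6 × 10 × 16 = 960.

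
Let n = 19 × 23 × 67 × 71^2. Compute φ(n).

129895920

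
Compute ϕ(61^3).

223260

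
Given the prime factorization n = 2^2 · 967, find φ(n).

φ(2^2) = 2^1·(2−1) = 2·1 = 2.
φ(967) = 967 − 1 = 966.
Multiply: 2 · 966 = 1932.

1932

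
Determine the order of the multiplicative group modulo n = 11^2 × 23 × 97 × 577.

133816320

φ(155761727) = 155761727 · (1 − 1/11) · (1 − 1/23) · (1 − 1/97) · (1 − 1/577)
       = 155761727 · 12165120/14160157 = 133816320.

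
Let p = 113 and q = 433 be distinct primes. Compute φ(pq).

48384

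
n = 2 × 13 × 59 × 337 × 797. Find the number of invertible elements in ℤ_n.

186149376

φ(2) = 2 − 1 = 1.
φ(13) = 13 − 1 = 12.
φ(59) = 59 − 1 = 58.
φ(337) = 337 − 1 = 336.
φ(797) = 797 − 1 = 796.
Since φ is multiplicative, φ(412015526) = 1 · 12 · 58 · 336 · 796 = 186149376.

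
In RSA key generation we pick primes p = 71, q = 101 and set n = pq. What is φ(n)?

7000

φ(pq) = (p−1)(q−1) = 70 · 100 = 7000.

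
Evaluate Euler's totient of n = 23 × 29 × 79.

48048

φ(23) = 23 − 1 = 22.
φ(29) = 29 − 1 = 28.
φ(79) = 79 − 1 = 78.
φ(52693) = 22 × 28 × 78 = 48048.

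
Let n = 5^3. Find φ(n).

100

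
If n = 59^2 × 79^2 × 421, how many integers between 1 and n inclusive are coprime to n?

8856272880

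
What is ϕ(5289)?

5289 = 3 · 41 · 43.
φ(3) = 3 − 1 = 2.
φ(41) = 41 − 1 = 40.
φ(43) = 43 − 1 = 42.
Since φ is multiplicative, φ(5289) = 2 · 40 · 42 = 3360.

3360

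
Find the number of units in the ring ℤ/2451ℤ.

1512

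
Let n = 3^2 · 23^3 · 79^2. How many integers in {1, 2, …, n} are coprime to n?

430280136

φ(683408223) = 683408223 · (1 − 1/3) · (1 − 1/23) · (1 − 1/79)
       = 683408223 · 3432/5451 = 430280136.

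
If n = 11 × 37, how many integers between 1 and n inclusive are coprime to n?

φ(11) = 11 − 1 = 10.
φ(37) = 37 − 1 = 36.
Since φ is multiplicative, φ(407) = 10 · 36 = 360.

360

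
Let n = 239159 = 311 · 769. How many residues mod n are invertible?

238080

φ(311) = 311 − 1 = 310.
φ(769) = 769 − 1 = 768.
Since φ is multiplicative, φ(239159) = 310 · 768 = 238080.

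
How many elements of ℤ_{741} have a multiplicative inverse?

432

Prime factorization: 741 = 3 * 13 * 19.
φ(741) = 741 · (1 − 1/3) · (1 − 1/13) · (1 − 1/19)
       = 741 · 432/741 = 432.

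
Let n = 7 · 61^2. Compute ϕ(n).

21960

φ(26047) = 26047 · (1 − 1/7) · (1 − 1/61)
       = 26047 · 360/427 = 21960.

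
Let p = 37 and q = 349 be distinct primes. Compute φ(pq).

12528

φ(pq) = (p−1)(q−1) = 36 · 348 = 12528.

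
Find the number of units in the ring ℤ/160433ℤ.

Prime factorization: 160433 = 7 * 13 * 41 * 43.
φ(7) = 7 − 1 = 6.
φ(13) = 13 − 1 = 12.
φ(41) = 41 − 1 = 40.
φ(43) = 43 − 1 = 42.
Multiply: 6 · 12 · 40 · 42 = 120960.

120960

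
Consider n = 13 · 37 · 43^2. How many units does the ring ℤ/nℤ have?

780192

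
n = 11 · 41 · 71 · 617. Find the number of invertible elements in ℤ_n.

17248000

φ(19756957) = 19756957 · (1 − 1/11) · (1 − 1/41) · (1 − 1/71) · (1 − 1/617)
       = 19756957 · 17248000/19756957 = 17248000.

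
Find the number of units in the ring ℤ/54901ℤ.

39600

First factor: 54901 = 7 × 11 × 23 × 31.
φ(7) = 7 − 1 = 6.
φ(11) = 11 − 1 = 10.
φ(23) = 23 − 1 = 22.
φ(31) = 31 − 1 = 30.
Since φ is multiplicative, φ(54901) = 6 · 10 · 22 · 30 = 39600.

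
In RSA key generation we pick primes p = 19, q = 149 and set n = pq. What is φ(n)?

2664

φ(pq) = (p−1)(q−1) = 18 · 148 = 2664.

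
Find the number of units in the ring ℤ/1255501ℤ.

988416

Prime factorization: 1255501 = 13**2 · 17 · 19 · 23.
φ(13^2) = 13^2 − 13^1 = 169 − 13 = 156.
φ(17) = 17 − 1 = 16.
φ(19) = 19 − 1 = 18.
φ(23) = 23 − 1 = 22.
Multiply: 156 · 16 · 18 · 22 = 988416.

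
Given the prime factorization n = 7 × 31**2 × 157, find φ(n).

φ(1056139) = 1056139 · (1 − 1/7) · (1 − 1/31) · (1 − 1/157)
       = 1056139 · 28080/34069 = 870480.

870480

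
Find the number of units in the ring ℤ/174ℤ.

First factor: 174 = 2 · 3 · 29.
φ(174) = 174 · (1 − 1/2) · (1 − 1/3) · (1 − 1/29)
       = 174 · 56/174 = 56.

56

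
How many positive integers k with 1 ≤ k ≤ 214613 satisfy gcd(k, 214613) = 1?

214613 = 7 × 23 × 31 × 43.
φ(7) = 7 − 1 = 6.
φ(23) = 23 − 1 = 22.
φ(31) = 31 − 1 = 30.
φ(43) = 43 − 1 = 42.
φ(214613) = 6 × 22 × 30 × 42 = 166320.

166320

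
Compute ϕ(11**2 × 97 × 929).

φ(11^2) = 11^1·(11−1) = 11·10 = 110.
φ(97) = 97 − 1 = 96.
φ(929) = 929 − 1 = 928.
Multiply: 110 · 96 · 928 = 9799680.

9799680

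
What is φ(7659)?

4752

Factor 7659: 7659 = 3^2 × 23 × 37.
φ(3^2) = 3^1·(3−1) = 3·2 = 6.
φ(23) = 23 − 1 = 22.
φ(37) = 37 − 1 = 36.
Multiply: 6 · 22 · 36 = 4752.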